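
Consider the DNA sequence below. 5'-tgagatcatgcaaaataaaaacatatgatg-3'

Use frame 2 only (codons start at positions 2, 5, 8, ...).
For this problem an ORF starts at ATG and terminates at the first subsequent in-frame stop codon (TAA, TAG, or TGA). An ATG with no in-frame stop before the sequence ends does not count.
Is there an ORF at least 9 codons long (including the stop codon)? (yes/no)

no

Frame 2: GAG ATC ATG CAA AAT AAA AAC ATA TGA — ATG at 8, stop TGA at 26 → 21 nt.
Largest ORF found is 7 codons < 9, so no.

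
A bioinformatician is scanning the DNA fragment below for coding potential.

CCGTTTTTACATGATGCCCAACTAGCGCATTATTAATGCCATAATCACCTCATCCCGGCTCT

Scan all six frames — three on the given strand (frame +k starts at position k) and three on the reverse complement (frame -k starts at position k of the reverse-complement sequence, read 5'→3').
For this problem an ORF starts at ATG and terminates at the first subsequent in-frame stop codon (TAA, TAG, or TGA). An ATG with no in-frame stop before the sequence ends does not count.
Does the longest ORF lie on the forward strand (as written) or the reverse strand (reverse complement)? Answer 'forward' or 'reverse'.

Reverse complement (5'→3'): AGAGCCGGGATGAGGTGATTATGGCATTAATAATGCGCTAGTTGGGCATCATGTAAAAACGG
Frame +1: CCG TTT TTA CAT GAT GCC CAA CTA GCG CAT TAT TAA TGC CAT AAT CAC CTC ATC CCG GCT — no ATG→stop ORF.
Frame +2: CGT TTT TAC ATG ATG CCC AAC TAG CGC ATT ATT AAT GCC ATA ATC ACC TCA TCC CGG CTC — ATG at 11, stop TAG at 23 → 15 nt; ATG at 14, stop TAG at 23 → 12 nt.
Frame +3: GTT TTT ACA TGA TGC CCA ACT AGC GCA TTA TTA ATG CCA TAA TCA CCT CAT CCC GGC TCT — ATG at 36, stop TAA at 42 → 9 nt.
Frame -1: AGA GCC GGG ATG AGG TGA TTA TGG CAT TAA TAA TGC GCT AGT TGG GCA TCA TGT AAA AAC — ATG at 10, stop TGA at 16 → 9 nt.
Frame -2: GAG CCG GGA TGA GGT GAT TAT GGC ATT AAT AAT GCG CTA GTT GGG CAT CAT GTA AAA ACG — no ATG→stop ORF.
Frame -3: AGC CGG GAT GAG GTG ATT ATG GCA TTA ATA ATG CGC TAG TTG GGC ATC ATG TAA AAA CGG — ATG at 21, stop TAG at 39 → 21 nt; ATG at 33, stop TAG at 39 → 9 nt; ATG at 51, stop TAA at 54 → 6 nt.
Forward-strand max 15 nt; reverse-strand max 21 nt. The reverse strand has the longer ORF.

reverse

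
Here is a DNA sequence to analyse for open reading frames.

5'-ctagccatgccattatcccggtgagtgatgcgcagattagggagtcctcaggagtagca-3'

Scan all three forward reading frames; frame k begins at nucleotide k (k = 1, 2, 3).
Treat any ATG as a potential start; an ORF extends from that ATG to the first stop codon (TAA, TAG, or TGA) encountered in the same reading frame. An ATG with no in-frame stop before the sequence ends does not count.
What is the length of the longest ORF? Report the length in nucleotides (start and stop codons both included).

30

Frame 1: CTA GCC ATG CCA TTA TCC CGG TGA GTG ATG CGC AGA TTA GGG AGT CCT CAG GAG TAG — ATG at 7, stop TGA at 22 → 18 nt; ATG at 28, stop TAG at 55 → 30 nt.
Frame 2: TAG CCA TGC CAT TAT CCC GGT GAG TGA TGC GCA GAT TAG GGA GTC CTC AGG AGT AGC — no ATG→stop ORF.
Frame 3: AGC CAT GCC ATT ATC CCG GTG AGT GAT GCG CAG ATT AGG GAG TCC TCA GGA GTA GCA — no ATG→stop ORF.
Longest: frame 1, positions 28–57, 30 nt = 10 codons = 9 aa. → 30 nucleotides.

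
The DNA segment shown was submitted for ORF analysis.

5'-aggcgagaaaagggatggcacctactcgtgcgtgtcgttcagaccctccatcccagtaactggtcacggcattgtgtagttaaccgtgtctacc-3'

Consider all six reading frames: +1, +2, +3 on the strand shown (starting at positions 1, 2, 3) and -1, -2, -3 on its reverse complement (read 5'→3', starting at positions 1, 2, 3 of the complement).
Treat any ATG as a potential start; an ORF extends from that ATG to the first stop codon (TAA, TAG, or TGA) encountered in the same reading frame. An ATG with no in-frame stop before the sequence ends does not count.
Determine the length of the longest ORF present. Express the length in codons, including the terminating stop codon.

15

Reverse complement (5'→3'): GGTAGACACGGTTAACTACACAATGCCGTGACCAGTTACTGGGATGGAGGGTCTGAACGACACGCACGAGTAGGTGCCATCCCTTTTCTCGCCT
Frame +1: AGG CGA GAA AAG GGA TGG CAC CTA CTC GTG CGT GTC GTT CAG ACC CTC CAT CCC AGT AAC TGG TCA CGG CAT TGT GTA GTT AAC CGT GTC TAC — no ATG→stop ORF.
Frame +2: GGC GAG AAA AGG GAT GGC ACC TAC TCG TGC GTG TCG TTC AGA CCC TCC ATC CCA GTA ACT GGT CAC GGC ATT GTG TAG TTA ACC GTG TCT ACC — no ATG→stop ORF.
Frame +3: GCG AGA AAA GGG ATG GCA CCT ACT CGT GCG TGT CGT TCA GAC CCT CCA TCC CAG TAA CTG GTC ACG GCA TTG TGT AGT TAA CCG TGT CTA — ATG at 15, stop TAA at 57 → 45 nt.
Frame -1: GGT AGA CAC GGT TAA CTA CAC AAT GCC GTG ACC AGT TAC TGG GAT GGA GGG TCT GAA CGA CAC GCA CGA GTA GGT GCC ATC CCT TTT CTC GCC — no ATG→stop ORF.
Frame -2: GTA GAC ACG GTT AAC TAC ACA ATG CCG TGA CCA GTT ACT GGG ATG GAG GGT CTG AAC GAC ACG CAC GAG TAG GTG CCA TCC CTT TTC TCG CCT — ATG at 23, stop TGA at 29 → 9 nt; ATG at 44, stop TAG at 71 → 30 nt.
Frame -3: TAG ACA CGG TTA ACT ACA CAA TGC CGT GAC CAG TTA CTG GGA TGG AGG GTC TGA ACG ACA CGC ACG AGT AGG TGC CAT CCC TTT TCT CGC — no ATG→stop ORF.
Longest: frame +3, positions 15–59, 45 nt = 15 codons = 14 aa. → 15 codons.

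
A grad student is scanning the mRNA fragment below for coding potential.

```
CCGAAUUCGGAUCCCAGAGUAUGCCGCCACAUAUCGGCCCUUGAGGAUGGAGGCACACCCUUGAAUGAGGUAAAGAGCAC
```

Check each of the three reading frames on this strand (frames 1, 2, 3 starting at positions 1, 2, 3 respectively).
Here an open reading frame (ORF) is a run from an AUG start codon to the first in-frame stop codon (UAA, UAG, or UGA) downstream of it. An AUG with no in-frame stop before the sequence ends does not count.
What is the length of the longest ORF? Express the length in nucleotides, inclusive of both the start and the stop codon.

Frame 1: CCG AAU UCG GAU CCC AGA GUA UGC CGC CAC AUA UCG GCC CUU GAG GAU GGA GGC ACA CCC UUG AAU GAG GUA AAG AGC — no AUG→stop ORF.
Frame 2: CGA AUU CGG AUC CCA GAG UAU GCC GCC ACA UAU CGG CCC UUG AGG AUG GAG GCA CAC CCU UGA AUG AGG UAA AGA GCA — AUG at 47, stop UGA at 62 → 18 nt; AUG at 65, stop UAA at 71 → 9 nt.
Frame 3: GAA UUC GGA UCC CAG AGU AUG CCG CCA CAU AUC GGC CCU UGA GGA UGG AGG CAC ACC CUU GAA UGA GGU AAA GAG CAC — AUG at 21, stop UGA at 42 → 24 nt.
Longest: frame 3, positions 21–44, 24 nt = 8 codons = 7 aa. → 24 nucleotides.

24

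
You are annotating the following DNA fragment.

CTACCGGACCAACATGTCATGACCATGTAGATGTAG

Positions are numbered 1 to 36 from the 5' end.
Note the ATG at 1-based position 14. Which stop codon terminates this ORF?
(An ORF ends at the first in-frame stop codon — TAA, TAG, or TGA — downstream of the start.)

TGA

Codons from position 14: ATG (14–16), TCA (17–19), TGA (20–22).
The first in-frame stop codon is TGA.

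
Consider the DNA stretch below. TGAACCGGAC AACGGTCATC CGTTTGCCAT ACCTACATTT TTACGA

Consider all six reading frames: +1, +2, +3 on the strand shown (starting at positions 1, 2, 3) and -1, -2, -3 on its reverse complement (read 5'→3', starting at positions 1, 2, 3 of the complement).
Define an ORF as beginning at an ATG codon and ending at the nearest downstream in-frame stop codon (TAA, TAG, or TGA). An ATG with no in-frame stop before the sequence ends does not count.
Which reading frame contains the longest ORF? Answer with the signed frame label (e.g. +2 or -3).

-2

Reverse complement (5'→3'): TCGTAAAAATGTAGGTATGGCAAACGGATGACCGTTGTCCGGTTCA
Frame +1: TGA ACC GGA CAA CGG TCA TCC GTT TGC CAT ACC TAC ATT TTT ACG — no ATG→stop ORF.
Frame +2: GAA CCG GAC AAC GGT CAT CCG TTT GCC ATA CCT ACA TTT TTA CGA — no ATG→stop ORF.
Frame +3: AAC CGG ACA ACG GTC ATC CGT TTG CCA TAC CTA CAT TTT TAC — no ATG→stop ORF.
Frame -1: TCG TAA AAA TGT AGG TAT GGC AAA CGG ATG ACC GTT GTC CGG TTC — no ATG→stop ORF.
Frame -2: CGT AAA AAT GTA GGT ATG GCA AAC GGA TGA CCG TTG TCC GGT TCA — ATG at 17, stop TGA at 29 → 15 nt.
Frame -3: GTA AAA ATG TAG GTA TGG CAA ACG GAT GAC CGT TGT CCG GTT — ATG at 9, stop TAG at 12 → 6 nt.
Longest ORF is 15 nt in frame -2 (positions 17–31).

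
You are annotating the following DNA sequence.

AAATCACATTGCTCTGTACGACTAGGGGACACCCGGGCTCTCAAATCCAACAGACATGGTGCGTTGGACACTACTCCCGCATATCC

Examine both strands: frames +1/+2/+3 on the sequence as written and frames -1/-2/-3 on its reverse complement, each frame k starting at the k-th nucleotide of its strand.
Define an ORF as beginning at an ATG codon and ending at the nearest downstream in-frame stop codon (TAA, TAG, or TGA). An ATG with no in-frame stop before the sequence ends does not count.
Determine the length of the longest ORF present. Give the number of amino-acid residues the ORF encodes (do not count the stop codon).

11

Reverse complement (5'→3'): GGATATGCGGGAGTAGTGTCCAACGCACCATGTCTGTTGGATTTGAGAGCCCGGGTGTCCCCTAGTCGTACAGAGCAATGTGATTT
Frame +1: AAA TCA CAT TGC TCT GTA CGA CTA GGG GAC ACC CGG GCT CTC AAA TCC AAC AGA CAT GGT GCG TTG GAC ACT ACT CCC GCA TAT — no ATG→stop ORF.
Frame +2: AAT CAC ATT GCT CTG TAC GAC TAG GGG ACA CCC GGG CTC TCA AAT CCA ACA GAC ATG GTG CGT TGG ACA CTA CTC CCG CAT ATC — no ATG→stop ORF.
Frame +3: ATC ACA TTG CTC TGT ACG ACT AGG GGA CAC CCG GGC TCT CAA ATC CAA CAG ACA TGG TGC GTT GGA CAC TAC TCC CGC ATA TCC — no ATG→stop ORF.
Frame -1: GGA TAT GCG GGA GTA GTG TCC AAC GCA CCA TGT CTG TTG GAT TTG AGA GCC CGG GTG TCC CCT AGT CGT ACA GAG CAA TGT GAT — no ATG→stop ORF.
Frame -2: GAT ATG CGG GAG TAG TGT CCA ACG CAC CAT GTC TGT TGG ATT TGA GAG CCC GGG TGT CCC CTA GTC GTA CAG AGC AAT GTG ATT — ATG at 5, stop TAG at 14 → 12 nt.
Frame -3: ATA TGC GGG AGT AGT GTC CAA CGC ACC ATG TCT GTT GGA TTT GAG AGC CCG GGT GTC CCC TAG TCG TAC AGA GCA ATG TGA TTT — ATG at 30, stop TAG at 63 → 36 nt; ATG at 78, stop TGA at 81 → 6 nt.
Longest: frame -3, positions 30–65, 36 nt = 12 codons = 11 aa. → 11 amino acids.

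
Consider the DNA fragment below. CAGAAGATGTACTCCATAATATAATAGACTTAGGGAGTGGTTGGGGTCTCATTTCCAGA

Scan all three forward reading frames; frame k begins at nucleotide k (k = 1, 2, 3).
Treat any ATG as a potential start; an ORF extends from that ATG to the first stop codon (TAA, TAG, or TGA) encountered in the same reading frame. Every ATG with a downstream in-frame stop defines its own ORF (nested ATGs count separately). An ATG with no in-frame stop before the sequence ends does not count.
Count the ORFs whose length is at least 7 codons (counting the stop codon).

Frame 1: CAG AAG ATG TAC TCC ATA ATA TAA TAG ACT TAG GGA GTG GTT GGG GTC TCA TTT CCA — ATG at 7, stop TAA at 22 → 18 nt.
Frame 2: AGA AGA TGT ACT CCA TAA TAT AAT AGA CTT AGG GAG TGG TTG GGG TCT CAT TTC CAG — no ATG→stop ORF.
Frame 3: GAA GAT GTA CTC CAT AAT ATA ATA GAC TTA GGG AGT GGT TGG GGT CTC ATT TCC AGA — no ATG→stop ORF.
No ORF reaches 7 codons. Count = 0.

0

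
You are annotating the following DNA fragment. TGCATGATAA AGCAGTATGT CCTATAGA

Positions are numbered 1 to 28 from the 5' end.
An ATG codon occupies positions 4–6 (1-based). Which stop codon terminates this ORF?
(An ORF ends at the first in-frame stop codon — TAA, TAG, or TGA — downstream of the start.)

TAG

Codons from position 4: ATG (4–6), ATA (7–9), AAG (10–12), CAG (13–15), TAT (16–18), GTC (19–21), CTA (22–24), TAG (25–27).
The first in-frame stop codon is TAG.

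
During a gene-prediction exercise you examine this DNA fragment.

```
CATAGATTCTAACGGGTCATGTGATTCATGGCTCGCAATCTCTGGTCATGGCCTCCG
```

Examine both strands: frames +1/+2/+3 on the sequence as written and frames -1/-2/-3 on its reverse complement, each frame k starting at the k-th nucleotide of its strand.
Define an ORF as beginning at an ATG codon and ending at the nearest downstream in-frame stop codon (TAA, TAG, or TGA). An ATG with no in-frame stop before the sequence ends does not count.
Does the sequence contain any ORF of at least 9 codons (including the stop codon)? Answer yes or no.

no

Reverse complement (5'→3'): CGGAGGCCATGACCAGAGATTGCGAGCCATGAATCACATGACCCGTTAGAATCTATG
Frame +1: CAT AGA TTC TAA CGG GTC ATG TGA TTC ATG GCT CGC AAT CTC TGG TCA TGG CCT CCG — ATG at 19, stop TGA at 22 → 6 nt.
Frame +2: ATA GAT TCT AAC GGG TCA TGT GAT TCA TGG CTC GCA ATC TCT GGT CAT GGC CTC — no ATG→stop ORF.
Frame +3: TAG ATT CTA ACG GGT CAT GTG ATT CAT GGC TCG CAA TCT CTG GTC ATG GCC TCC — no ATG→stop ORF.
Frame -1: CGG AGG CCA TGA CCA GAG ATT GCG AGC CAT GAA TCA CAT GAC CCG TTA GAA TCT ATG — no ATG→stop ORF.
Frame -2: GGA GGC CAT GAC CAG AGA TTG CGA GCC ATG AAT CAC ATG ACC CGT TAG AAT CTA — ATG at 29, stop TAG at 47 → 21 nt; ATG at 38, stop TAG at 47 → 12 nt.
Frame -3: GAG GCC ATG ACC AGA GAT TGC GAG CCA TGA ATC ACA TGA CCC GTT AGA ATC TAT — ATG at 9, stop TGA at 30 → 24 nt.
Largest ORF found is 8 codons < 9, so no.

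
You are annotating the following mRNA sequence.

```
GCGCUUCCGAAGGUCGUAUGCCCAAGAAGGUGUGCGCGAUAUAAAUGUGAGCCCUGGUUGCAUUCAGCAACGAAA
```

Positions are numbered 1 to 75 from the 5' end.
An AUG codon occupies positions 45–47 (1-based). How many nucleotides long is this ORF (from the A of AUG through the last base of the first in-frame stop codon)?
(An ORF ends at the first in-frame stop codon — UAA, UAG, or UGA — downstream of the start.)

Codons from position 45: AUG (45–47), UGA (48–50).
UGA is the first in-frame stop; ORF spans 45–50, 6 nucleotides.

6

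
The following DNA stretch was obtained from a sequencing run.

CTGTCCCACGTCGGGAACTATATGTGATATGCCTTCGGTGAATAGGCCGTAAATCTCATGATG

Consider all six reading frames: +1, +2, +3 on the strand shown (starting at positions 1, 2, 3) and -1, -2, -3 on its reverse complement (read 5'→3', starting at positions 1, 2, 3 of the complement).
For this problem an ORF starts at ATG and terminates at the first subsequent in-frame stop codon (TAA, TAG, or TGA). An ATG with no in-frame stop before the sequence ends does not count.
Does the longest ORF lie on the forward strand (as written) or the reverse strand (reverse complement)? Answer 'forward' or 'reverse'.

reverse

Reverse complement (5'→3'): CATCATGAGATTTACGGCCTATTCACCGAAGGCATATCACATATAGTTCCCGACGTGGGACAG
Frame +1: CTG TCC CAC GTC GGG AAC TAT ATG TGA TAT GCC TTC GGT GAA TAG GCC GTA AAT CTC ATG ATG — ATG at 22, stop TGA at 25 → 6 nt.
Frame +2: TGT CCC ACG TCG GGA ACT ATA TGT GAT ATG CCT TCG GTG AAT AGG CCG TAA ATC TCA TGA — ATG at 29, stop TAA at 50 → 24 nt.
Frame +3: GTC CCA CGT CGG GAA CTA TAT GTG ATA TGC CTT CGG TGA ATA GGC CGT AAA TCT CAT GAT — no ATG→stop ORF.
Frame -1: CAT CAT GAG ATT TAC GGC CTA TTC ACC GAA GGC ATA TCA CAT ATA GTT CCC GAC GTG GGA CAG — no ATG→stop ORF.
Frame -2: ATC ATG AGA TTT ACG GCC TAT TCA CCG AAG GCA TAT CAC ATA TAG TTC CCG ACG TGG GAC — ATG at 5, stop TAG at 44 → 42 nt.
Frame -3: TCA TGA GAT TTA CGG CCT ATT CAC CGA AGG CAT ATC ACA TAT AGT TCC CGA CGT GGG ACA — no ATG→stop ORF.
Forward-strand max 24 nt; reverse-strand max 42 nt. The reverse strand has the longer ORF.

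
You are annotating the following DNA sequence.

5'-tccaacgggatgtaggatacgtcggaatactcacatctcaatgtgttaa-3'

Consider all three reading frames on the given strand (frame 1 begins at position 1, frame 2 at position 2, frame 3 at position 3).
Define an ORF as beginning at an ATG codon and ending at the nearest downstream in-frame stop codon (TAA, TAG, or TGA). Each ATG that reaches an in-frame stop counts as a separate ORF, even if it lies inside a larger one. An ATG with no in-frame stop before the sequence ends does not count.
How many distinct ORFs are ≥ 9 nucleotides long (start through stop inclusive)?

1

Frame 1: TCC AAC GGG ATG TAG GAT ACG TCG GAA TAC TCA CAT CTC AAT GTG TTA — ATG at 10, stop TAG at 13 → 6 nt.
Frame 2: CCA ACG GGA TGT AGG ATA CGT CGG AAT ACT CAC ATC TCA ATG TGT TAA — ATG at 41, stop TAA at 47 → 9 nt.
Frame 3: CAA CGG GAT GTA GGA TAC GTC GGA ATA CTC ACA TCT CAA TGT GTT — no ATG→stop ORF.
ORFs ≥ 9 nucleotides: frame 2 41–49 (9 nucleotides). Count = 1.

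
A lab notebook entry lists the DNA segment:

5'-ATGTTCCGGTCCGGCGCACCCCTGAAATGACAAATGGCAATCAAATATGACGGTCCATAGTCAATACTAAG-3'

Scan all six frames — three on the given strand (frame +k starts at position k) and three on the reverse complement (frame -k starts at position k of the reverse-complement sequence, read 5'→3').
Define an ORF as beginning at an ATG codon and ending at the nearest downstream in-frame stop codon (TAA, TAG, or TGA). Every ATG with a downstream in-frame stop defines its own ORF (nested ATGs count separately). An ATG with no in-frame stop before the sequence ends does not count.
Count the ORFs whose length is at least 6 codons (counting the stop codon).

5

Reverse complement (5'→3'): CTTAGTATTGACTATGGACCGTCATATTTGATTGCCATTTGTCATTTCAGGGGTGCGCCGGACCGGAACAT
Frame +1: ATG TTC CGG TCC GGC GCA CCC CTG AAA TGA CAA ATG GCA ATC AAA TAT GAC GGT CCA TAG TCA ATA CTA — ATG at 1, stop TGA at 28 → 30 nt; ATG at 34, stop TAG at 58 → 27 nt.
Frame +2: TGT TCC GGT CCG GCG CAC CCC TGA AAT GAC AAA TGG CAA TCA AAT ATG ACG GTC CAT AGT CAA TAC TAA — ATG at 47, stop TAA at 68 → 24 nt.
Frame +3: GTT CCG GTC CGG CGC ACC CCT GAA ATG ACA AAT GGC AAT CAA ATA TGA CGG TCC ATA GTC AAT ACT AAG — ATG at 27, stop TGA at 48 → 24 nt.
Frame -1: CTT AGT ATT GAC TAT GGA CCG TCA TAT TTG ATT GCC ATT TGT CAT TTC AGG GGT GCG CCG GAC CGG AAC — no ATG→stop ORF.
Frame -2: TTA GTA TTG ACT ATG GAC CGT CAT ATT TGA TTG CCA TTT GTC ATT TCA GGG GTG CGC CGG ACC GGA ACA — ATG at 14, stop TGA at 29 → 18 nt.
Frame -3: TAG TAT TGA CTA TGG ACC GTC ATA TTT GAT TGC CAT TTG TCA TTT CAG GGG TGC GCC GGA CCG GAA CAT — no ATG→stop ORF.
ORFs ≥ 6 codons: frame +1 1–30 (10 codons), frame +1 34–60 (9 codons), frame +2 47–70 (8 codons), frame +3 27–50 (8 codons), frame -2 14–31 (6 codons). Count = 5.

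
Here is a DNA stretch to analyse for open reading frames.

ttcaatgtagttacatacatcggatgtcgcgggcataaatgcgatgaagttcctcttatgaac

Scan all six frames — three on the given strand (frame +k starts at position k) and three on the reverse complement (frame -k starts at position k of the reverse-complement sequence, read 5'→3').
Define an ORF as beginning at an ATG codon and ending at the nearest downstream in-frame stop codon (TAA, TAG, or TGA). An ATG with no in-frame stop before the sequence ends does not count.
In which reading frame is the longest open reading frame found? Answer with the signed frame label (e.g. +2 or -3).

+2

Reverse complement (5'→3'): GTTCATAAGAGGAACTTCATCGCATTTATGCCCGCGACATCCGATGTATGTAACTACATTGAA
Frame +1: TTC AAT GTA GTT ACA TAC ATC GGA TGT CGC GGG CAT AAA TGC GAT GAA GTT CCT CTT ATG AAC — no ATG→stop ORF.
Frame +2: TCA ATG TAG TTA CAT ACA TCG GAT GTC GCG GGC ATA AAT GCG ATG AAG TTC CTC TTA TGA — ATG at 5, stop TAG at 8 → 6 nt; ATG at 44, stop TGA at 59 → 18 nt.
Frame +3: CAA TGT AGT TAC ATA CAT CGG ATG TCG CGG GCA TAA ATG CGA TGA AGT TCC TCT TAT GAA — ATG at 24, stop TAA at 36 → 15 nt; ATG at 39, stop TGA at 45 → 9 nt.
Frame -1: GTT CAT AAG AGG AAC TTC ATC GCA TTT ATG CCC GCG ACA TCC GAT GTA TGT AAC TAC ATT GAA — no ATG→stop ORF.
Frame -2: TTC ATA AGA GGA ACT TCA TCG CAT TTA TGC CCG CGA CAT CCG ATG TAT GTA ACT ACA TTG — no ATG→stop ORF.
Frame -3: TCA TAA GAG GAA CTT CAT CGC ATT TAT GCC CGC GAC ATC CGA TGT ATG TAA CTA CAT TGA — ATG at 48, stop TAA at 51 → 6 nt.
Longest ORF is 18 nt in frame +2 (positions 44–61).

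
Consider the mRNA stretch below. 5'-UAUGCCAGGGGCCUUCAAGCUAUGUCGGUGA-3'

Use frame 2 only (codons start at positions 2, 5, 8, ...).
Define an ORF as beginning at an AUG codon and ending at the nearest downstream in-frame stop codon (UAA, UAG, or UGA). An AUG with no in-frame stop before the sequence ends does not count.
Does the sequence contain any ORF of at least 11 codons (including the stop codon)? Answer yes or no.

Frame 2: AUG CCA GGG GCC UUC AAG CUA UGU CGG UGA — AUG at 2, stop UGA at 29 → 30 nt.
Largest ORF found is 10 codons < 11, so no.

no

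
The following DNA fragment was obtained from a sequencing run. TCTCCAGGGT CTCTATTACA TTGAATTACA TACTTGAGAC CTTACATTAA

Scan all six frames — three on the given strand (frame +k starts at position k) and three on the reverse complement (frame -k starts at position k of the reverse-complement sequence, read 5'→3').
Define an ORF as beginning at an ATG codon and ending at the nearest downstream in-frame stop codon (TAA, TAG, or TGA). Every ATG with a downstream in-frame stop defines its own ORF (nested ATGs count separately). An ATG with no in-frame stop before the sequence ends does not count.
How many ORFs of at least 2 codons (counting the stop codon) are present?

Reverse complement (5'→3'): TTAATGTAAGGTCTCAAGTATGTAATTCAATGTAATAGAGACCCTGGAGA
Frame +1: TCT CCA GGG TCT CTA TTA CAT TGA ATT ACA TAC TTG AGA CCT TAC ATT — no ATG→stop ORF.
Frame +2: CTC CAG GGT CTC TAT TAC ATT GAA TTA CAT ACT TGA GAC CTT ACA TTA — no ATG→stop ORF.
Frame +3: TCC AGG GTC TCT ATT ACA TTG AAT TAC ATA CTT GAG ACC TTA CAT TAA — no ATG→stop ORF.
Frame -1: TTA ATG TAA GGT CTC AAG TAT GTA ATT CAA TGT AAT AGA GAC CCT GGA — ATG at 4, stop TAA at 7 → 6 nt.
Frame -2: TAA TGT AAG GTC TCA AGT ATG TAA TTC AAT GTA ATA GAG ACC CTG GAG — ATG at 20, stop TAA at 23 → 6 nt.
Frame -3: AAT GTA AGG TCT CAA GTA TGT AAT TCA ATG TAA TAG AGA CCC TGG AGA — ATG at 30, stop TAA at 33 → 6 nt.
ORFs ≥ 2 codons: frame -1 4–9 (2 codons), frame -2 20–25 (2 codons), frame -3 30–35 (2 codons). Count = 3.

3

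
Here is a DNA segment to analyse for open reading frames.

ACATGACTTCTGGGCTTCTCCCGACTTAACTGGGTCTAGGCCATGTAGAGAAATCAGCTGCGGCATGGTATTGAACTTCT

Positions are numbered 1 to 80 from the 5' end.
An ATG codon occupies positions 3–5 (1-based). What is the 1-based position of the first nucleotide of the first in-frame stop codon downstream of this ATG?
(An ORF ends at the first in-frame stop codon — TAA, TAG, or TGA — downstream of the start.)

27

Codons from position 3: ATG (3–5), ACT (6–8), TCT (9–11), GGG (12–14), CTT (15–17), CTC (18–20), CCG (21–23), ACT (24–26), TAA (27–29).
TAA is a stop codon; it begins at position 27.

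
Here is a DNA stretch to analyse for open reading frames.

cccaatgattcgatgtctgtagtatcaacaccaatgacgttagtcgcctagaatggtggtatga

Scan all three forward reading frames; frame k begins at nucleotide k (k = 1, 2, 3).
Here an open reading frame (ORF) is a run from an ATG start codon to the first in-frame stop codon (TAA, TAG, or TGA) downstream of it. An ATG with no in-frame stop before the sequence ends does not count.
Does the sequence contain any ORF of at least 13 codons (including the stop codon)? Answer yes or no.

yes

Frame 1: CCC AAT GAT TCG ATG TCT GTA GTA TCA ACA CCA ATG ACG TTA GTC GCC TAG AAT GGT GGT ATG — ATG at 13, stop TAG at 49 → 39 nt; ATG at 34, stop TAG at 49 → 18 nt.
Frame 2: CCA ATG ATT CGA TGT CTG TAG TAT CAA CAC CAA TGA CGT TAG TCG CCT AGA ATG GTG GTA TGA — ATG at 5, stop TAG at 20 → 18 nt; ATG at 53, stop TGA at 62 → 12 nt.
Frame 3: CAA TGA TTC GAT GTC TGT AGT ATC AAC ACC AAT GAC GTT AGT CGC CTA GAA TGG TGG TAT — no ATG→stop ORF.
Frame 1 has an ORF of 13 codons (positions 13–51) ≥ 13, so yes.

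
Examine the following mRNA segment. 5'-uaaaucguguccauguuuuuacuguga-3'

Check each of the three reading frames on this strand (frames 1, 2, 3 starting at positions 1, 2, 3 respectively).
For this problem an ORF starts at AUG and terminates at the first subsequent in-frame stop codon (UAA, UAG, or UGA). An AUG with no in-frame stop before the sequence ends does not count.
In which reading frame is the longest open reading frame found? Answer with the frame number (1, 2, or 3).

Frame 1: UAA AUC GUG UCC AUG UUU UUA CUG UGA — AUG at 13, stop UGA at 25 → 15 nt.
Frame 2: AAA UCG UGU CCA UGU UUU UAC UGU — no AUG→stop ORF.
Frame 3: AAU CGU GUC CAU GUU UUU ACU GUG — no AUG→stop ORF.
Longest ORF is 15 nt in frame 1 (positions 13–27).

1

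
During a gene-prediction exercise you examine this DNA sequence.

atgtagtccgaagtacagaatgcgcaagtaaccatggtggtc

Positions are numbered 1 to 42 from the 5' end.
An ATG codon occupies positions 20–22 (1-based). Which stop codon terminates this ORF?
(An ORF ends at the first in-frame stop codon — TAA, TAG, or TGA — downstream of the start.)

TAA

Codons from position 20: ATG (20–22), CGC (23–25), AAG (26–28), TAA (29–31).
The first in-frame stop codon is TAA.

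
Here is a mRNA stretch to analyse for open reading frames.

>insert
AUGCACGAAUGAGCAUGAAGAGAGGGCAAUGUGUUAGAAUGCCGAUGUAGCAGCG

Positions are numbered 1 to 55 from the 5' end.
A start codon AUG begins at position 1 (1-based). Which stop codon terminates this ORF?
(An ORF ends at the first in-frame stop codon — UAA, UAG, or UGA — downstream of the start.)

Codons from position 1: AUG (1–3), CAC (4–6), GAA (7–9), UGA (10–12).
The first in-frame stop codon is UGA.

UGA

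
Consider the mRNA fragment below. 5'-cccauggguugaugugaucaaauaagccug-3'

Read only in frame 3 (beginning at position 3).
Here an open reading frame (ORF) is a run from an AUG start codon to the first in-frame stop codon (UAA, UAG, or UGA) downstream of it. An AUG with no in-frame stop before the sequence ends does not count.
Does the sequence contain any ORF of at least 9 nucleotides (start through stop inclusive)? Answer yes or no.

no

Frame 3: CAU GGG UUG AUG UGA UCA AAU AAG CCU — AUG at 12, stop UGA at 15 → 6 nt.
Largest ORF found is 6 nucleotides < 9, so no.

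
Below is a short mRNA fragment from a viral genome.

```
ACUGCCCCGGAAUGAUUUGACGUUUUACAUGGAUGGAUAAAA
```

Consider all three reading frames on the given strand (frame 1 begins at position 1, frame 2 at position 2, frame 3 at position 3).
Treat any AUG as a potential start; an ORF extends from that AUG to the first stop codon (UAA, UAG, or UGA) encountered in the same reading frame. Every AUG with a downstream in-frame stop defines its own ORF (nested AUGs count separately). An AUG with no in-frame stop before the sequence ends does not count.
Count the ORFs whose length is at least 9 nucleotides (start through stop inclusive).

Frame 1: ACU GCC CCG GAA UGA UUU GAC GUU UUA CAU GGA UGG AUA AAA — no AUG→stop ORF.
Frame 2: CUG CCC CGG AAU GAU UUG ACG UUU UAC AUG GAU GGA UAA — AUG at 29, stop UAA at 38 → 12 nt.
Frame 3: UGC CCC GGA AUG AUU UGA CGU UUU ACA UGG AUG GAU AAA — AUG at 12, stop UGA at 18 → 9 nt.
ORFs ≥ 9 nucleotides: frame 2 29–40 (12 nucleotides), frame 3 12–20 (9 nucleotides). Count = 2.

2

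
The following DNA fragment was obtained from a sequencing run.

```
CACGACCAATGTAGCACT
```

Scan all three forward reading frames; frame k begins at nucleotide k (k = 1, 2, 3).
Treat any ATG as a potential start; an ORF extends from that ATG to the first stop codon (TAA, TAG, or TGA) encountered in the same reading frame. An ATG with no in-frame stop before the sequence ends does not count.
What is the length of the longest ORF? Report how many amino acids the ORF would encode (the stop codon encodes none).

1

Frame 1: CAC GAC CAA TGT AGC ACT — no ATG→stop ORF.
Frame 2: ACG ACC AAT GTA GCA — no ATG→stop ORF.
Frame 3: CGA CCA ATG TAG CAC — ATG at 9, stop TAG at 12 → 6 nt.
Longest: frame 3, positions 9–14, 6 nt = 2 codons = 1 aa. → 1 amino acids.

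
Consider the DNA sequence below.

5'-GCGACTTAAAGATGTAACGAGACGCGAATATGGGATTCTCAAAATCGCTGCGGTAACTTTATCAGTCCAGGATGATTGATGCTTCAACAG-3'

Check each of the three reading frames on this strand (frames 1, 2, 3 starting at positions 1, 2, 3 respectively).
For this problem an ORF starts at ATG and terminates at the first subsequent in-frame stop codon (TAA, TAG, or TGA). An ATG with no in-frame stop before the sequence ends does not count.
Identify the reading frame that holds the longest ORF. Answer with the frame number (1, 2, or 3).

3

Frame 1: GCG ACT TAA AGA TGT AAC GAG ACG CGA ATA TGG GAT TCT CAA AAT CGC TGC GGT AAC TTT ATC AGT CCA GGA TGA TTG ATG CTT CAA CAG — no ATG→stop ORF.
Frame 2: CGA CTT AAA GAT GTA ACG AGA CGC GAA TAT GGG ATT CTC AAA ATC GCT GCG GTA ACT TTA TCA GTC CAG GAT GAT TGA TGC TTC AAC — no ATG→stop ORF.
Frame 3: GAC TTA AAG ATG TAA CGA GAC GCG AAT ATG GGA TTC TCA AAA TCG CTG CGG TAA CTT TAT CAG TCC AGG ATG ATT GAT GCT TCA ACA — ATG at 12, stop TAA at 15 → 6 nt; ATG at 30, stop TAA at 54 → 27 nt.
Longest ORF is 27 nt in frame 3 (positions 30–56).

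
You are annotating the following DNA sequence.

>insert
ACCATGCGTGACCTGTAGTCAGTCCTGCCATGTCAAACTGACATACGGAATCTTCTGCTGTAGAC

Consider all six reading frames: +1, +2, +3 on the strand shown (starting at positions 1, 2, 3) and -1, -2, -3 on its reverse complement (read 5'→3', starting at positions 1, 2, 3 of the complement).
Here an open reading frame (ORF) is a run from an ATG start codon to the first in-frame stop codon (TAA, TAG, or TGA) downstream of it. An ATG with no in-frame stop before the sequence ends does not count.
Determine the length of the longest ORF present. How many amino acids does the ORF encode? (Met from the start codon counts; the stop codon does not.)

Reverse complement (5'→3'): GTCTACAGCAGAAGATTCCGTATGTCAGTTTGACATGGCAGGACTGACTACAGGTCACGCATGGT
Frame +1: ACC ATG CGT GAC CTG TAG TCA GTC CTG CCA TGT CAA ACT GAC ATA CGG AAT CTT CTG CTG TAG — ATG at 4, stop TAG at 16 → 15 nt.
Frame +2: CCA TGC GTG ACC TGT AGT CAG TCC TGC CAT GTC AAA CTG ACA TAC GGA ATC TTC TGC TGT AGA — no ATG→stop ORF.
Frame +3: CAT GCG TGA CCT GTA GTC AGT CCT GCC ATG TCA AAC TGA CAT ACG GAA TCT TCT GCT GTA GAC — ATG at 30, stop TGA at 39 → 12 nt.
Frame -1: GTC TAC AGC AGA AGA TTC CGT ATG TCA GTT TGA CAT GGC AGG ACT GAC TAC AGG TCA CGC ATG — ATG at 22, stop TGA at 31 → 12 nt.
Frame -2: TCT ACA GCA GAA GAT TCC GTA TGT CAG TTT GAC ATG GCA GGA CTG ACT ACA GGT CAC GCA TGG — no ATG→stop ORF.
Frame -3: CTA CAG CAG AAG ATT CCG TAT GTC AGT TTG ACA TGG CAG GAC TGA CTA CAG GTC ACG CAT GGT — no ATG→stop ORF.
Longest: frame +1, positions 4–18, 15 nt = 5 codons = 4 aa. → 4 amino acids.

4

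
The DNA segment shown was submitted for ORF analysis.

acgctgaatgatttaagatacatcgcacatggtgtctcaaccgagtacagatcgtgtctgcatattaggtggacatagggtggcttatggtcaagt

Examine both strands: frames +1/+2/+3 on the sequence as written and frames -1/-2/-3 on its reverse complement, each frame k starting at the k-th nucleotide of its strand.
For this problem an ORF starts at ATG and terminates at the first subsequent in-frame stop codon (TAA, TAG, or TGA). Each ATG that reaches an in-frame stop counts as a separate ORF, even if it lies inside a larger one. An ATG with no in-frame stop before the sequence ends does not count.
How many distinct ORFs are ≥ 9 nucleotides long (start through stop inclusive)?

4

Reverse complement (5'→3'): ACTTGACCATAAGCCACCCTATGTCCACCTAATATGCAGACACGATCTGTACTCGGTTGAGACACCATGTGCGATGTATCTTAAATCATTCAGCGT
Frame +1: ACG CTG AAT GAT TTA AGA TAC ATC GCA CAT GGT GTC TCA ACC GAG TAC AGA TCG TGT CTG CAT ATT AGG TGG ACA TAG GGT GGC TTA TGG TCA AGT — no ATG→stop ORF.
Frame +2: CGC TGA ATG ATT TAA GAT ACA TCG CAC ATG GTG TCT CAA CCG AGT ACA GAT CGT GTC TGC ATA TTA GGT GGA CAT AGG GTG GCT TAT GGT CAA — ATG at 8, stop TAA at 14 → 9 nt.
Frame +3: GCT GAA TGA TTT AAG ATA CAT CGC ACA TGG TGT CTC AAC CGA GTA CAG ATC GTG TCT GCA TAT TAG GTG GAC ATA GGG TGG CTT ATG GTC AAG — no ATG→stop ORF.
Frame -1: ACT TGA CCA TAA GCC ACC CTA TGT CCA CCT AAT ATG CAG ACA CGA TCT GTA CTC GGT TGA GAC ACC ATG TGC GAT GTA TCT TAA ATC ATT CAG CGT — ATG at 34, stop TGA at 58 → 27 nt; ATG at 67, stop TAA at 82 → 18 nt.
Frame -2: CTT GAC CAT AAG CCA CCC TAT GTC CAC CTA ATA TGC AGA CAC GAT CTG TAC TCG GTT GAG ACA CCA TGT GCG ATG TAT CTT AAA TCA TTC AGC — no ATG→stop ORF.
Frame -3: TTG ACC ATA AGC CAC CCT ATG TCC ACC TAA TAT GCA GAC ACG ATC TGT ACT CGG TTG AGA CAC CAT GTG CGA TGT ATC TTA AAT CAT TCA GCG — ATG at 21, stop TAA at 30 → 12 nt.
ORFs ≥ 9 nucleotides: frame +2 8–16 (9 nucleotides), frame -1 34–60 (27 nucleotides), frame -1 67–84 (18 nucleotides), frame -3 21–32 (12 nucleotides). Count = 4.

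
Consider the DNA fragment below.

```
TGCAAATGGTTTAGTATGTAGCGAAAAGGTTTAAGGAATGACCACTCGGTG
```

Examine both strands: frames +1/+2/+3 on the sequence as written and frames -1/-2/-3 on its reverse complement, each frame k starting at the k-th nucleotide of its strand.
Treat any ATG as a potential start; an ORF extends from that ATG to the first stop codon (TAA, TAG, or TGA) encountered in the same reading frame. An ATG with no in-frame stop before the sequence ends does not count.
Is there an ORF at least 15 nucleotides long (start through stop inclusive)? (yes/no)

no

Reverse complement (5'→3'): CACCGAGTGGTCATTCCTTAAACCTTTTCGCTACATACTAAACCATTTGCA
Frame +1: TGC AAA TGG TTT AGT ATG TAG CGA AAA GGT TTA AGG AAT GAC CAC TCG GTG — ATG at 16, stop TAG at 19 → 6 nt.
Frame +2: GCA AAT GGT TTA GTA TGT AGC GAA AAG GTT TAA GGA ATG ACC ACT CGG — no ATG→stop ORF.
Frame +3: CAA ATG GTT TAG TAT GTA GCG AAA AGG TTT AAG GAA TGA CCA CTC GGT — ATG at 6, stop TAG at 12 → 9 nt.
Frame -1: CAC CGA GTG GTC ATT CCT TAA ACC TTT TCG CTA CAT ACT AAA CCA TTT GCA — no ATG→stop ORF.
Frame -2: ACC GAG TGG TCA TTC CTT AAA CCT TTT CGC TAC ATA CTA AAC CAT TTG — no ATG→stop ORF.
Frame -3: CCG AGT GGT CAT TCC TTA AAC CTT TTC GCT ACA TAC TAA ACC ATT TGC — no ATG→stop ORF.
Largest ORF found is 9 nucleotides < 15, so no.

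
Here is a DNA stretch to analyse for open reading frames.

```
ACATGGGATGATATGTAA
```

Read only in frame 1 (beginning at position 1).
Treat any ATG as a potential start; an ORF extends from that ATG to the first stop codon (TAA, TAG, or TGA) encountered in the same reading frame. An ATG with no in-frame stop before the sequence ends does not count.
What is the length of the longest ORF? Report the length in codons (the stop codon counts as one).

2

Frame 1: ACA TGG GAT GAT ATG TAA — ATG at 13, stop TAA at 16 → 6 nt.
Longest: frame 1, positions 13–18, 6 nt = 2 codons = 1 aa. → 2 codons.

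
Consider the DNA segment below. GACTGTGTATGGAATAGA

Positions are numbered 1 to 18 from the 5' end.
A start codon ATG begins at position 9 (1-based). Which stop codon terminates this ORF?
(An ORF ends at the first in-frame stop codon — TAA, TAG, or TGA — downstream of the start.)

TAG

Codons from position 9: ATG (9–11), GAA (12–14), TAG (15–17).
The first in-frame stop codon is TAG.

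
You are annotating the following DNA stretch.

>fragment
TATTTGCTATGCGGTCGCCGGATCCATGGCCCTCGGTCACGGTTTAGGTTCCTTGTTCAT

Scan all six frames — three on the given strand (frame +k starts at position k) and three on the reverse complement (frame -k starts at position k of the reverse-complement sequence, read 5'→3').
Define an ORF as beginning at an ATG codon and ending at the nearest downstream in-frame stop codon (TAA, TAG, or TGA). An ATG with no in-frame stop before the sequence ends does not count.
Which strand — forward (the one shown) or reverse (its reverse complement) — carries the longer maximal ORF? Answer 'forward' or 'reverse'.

Reverse complement (5'→3'): ATGAACAAGGAACCTAAACCGTGACCGAGGGCCATGGATCCGGCGACCGCATAGCAAATA
Frame +1: TAT TTG CTA TGC GGT CGC CGG ATC CAT GGC CCT CGG TCA CGG TTT AGG TTC CTT GTT CAT — no ATG→stop ORF.
Frame +2: ATT TGC TAT GCG GTC GCC GGA TCC ATG GCC CTC GGT CAC GGT TTA GGT TCC TTG TTC — no ATG→stop ORF.
Frame +3: TTT GCT ATG CGG TCG CCG GAT CCA TGG CCC TCG GTC ACG GTT TAG GTT CCT TGT TCA — ATG at 9, stop TAG at 45 → 39 nt.
Frame -1: ATG AAC AAG GAA CCT AAA CCG TGA CCG AGG GCC ATG GAT CCG GCG ACC GCA TAG CAA ATA — ATG at 1, stop TGA at 22 → 24 nt; ATG at 34, stop TAG at 52 → 21 nt.
Frame -2: TGA ACA AGG AAC CTA AAC CGT GAC CGA GGG CCA TGG ATC CGG CGA CCG CAT AGC AAA — no ATG→stop ORF.
Frame -3: GAA CAA GGA ACC TAA ACC GTG ACC GAG GGC CAT GGA TCC GGC GAC CGC ATA GCA AAT — no ATG→stop ORF.
Forward-strand max 39 nt; reverse-strand max 24 nt. The forward strand has the longer ORF.

forward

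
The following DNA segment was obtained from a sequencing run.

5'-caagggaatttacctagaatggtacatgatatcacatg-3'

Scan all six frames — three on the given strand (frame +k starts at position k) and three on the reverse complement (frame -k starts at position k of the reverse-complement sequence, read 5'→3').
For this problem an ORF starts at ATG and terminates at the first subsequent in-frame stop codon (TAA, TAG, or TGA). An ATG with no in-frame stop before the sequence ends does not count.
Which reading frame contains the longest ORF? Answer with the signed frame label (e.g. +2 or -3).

Reverse complement (5'→3'): CATGTGATATCATGTACCATTCTAGGTAAATTCCCTTG
Frame +1: CAA GGG AAT TTA CCT AGA ATG GTA CAT GAT ATC ACA — no ATG→stop ORF.
Frame +2: AAG GGA ATT TAC CTA GAA TGG TAC ATG ATA TCA CAT — no ATG→stop ORF.
Frame +3: AGG GAA TTT ACC TAG AAT GGT ACA TGA TAT CAC ATG — no ATG→stop ORF.
Frame -1: CAT GTG ATA TCA TGT ACC ATT CTA GGT AAA TTC CCT — no ATG→stop ORF.
Frame -2: ATG TGA TAT CAT GTA CCA TTC TAG GTA AAT TCC CTT — ATG at 2, stop TGA at 5 → 6 nt.
Frame -3: TGT GAT ATC ATG TAC CAT TCT AGG TAA ATT CCC TTG — ATG at 12, stop TAA at 27 → 18 nt.
Longest ORF is 18 nt in frame -3 (positions 12–29).

-3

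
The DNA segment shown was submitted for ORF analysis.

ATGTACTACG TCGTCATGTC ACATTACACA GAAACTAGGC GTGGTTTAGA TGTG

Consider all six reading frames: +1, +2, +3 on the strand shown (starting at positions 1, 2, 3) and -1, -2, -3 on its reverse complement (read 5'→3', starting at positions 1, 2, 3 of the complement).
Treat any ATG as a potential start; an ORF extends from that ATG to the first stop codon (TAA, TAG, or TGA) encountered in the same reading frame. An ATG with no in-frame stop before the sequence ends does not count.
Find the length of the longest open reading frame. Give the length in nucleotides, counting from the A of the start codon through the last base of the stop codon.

12

Reverse complement (5'→3'): CACATCTAAACCACGCCTAGTTTCTGTGTAATGTGACATGACGACGTAGTACAT
Frame +1: ATG TAC TAC GTC GTC ATG TCA CAT TAC ACA GAA ACT AGG CGT GGT TTA GAT GTG — no ATG→stop ORF.
Frame +2: TGT ACT ACG TCG TCA TGT CAC ATT ACA CAG AAA CTA GGC GTG GTT TAG ATG — no ATG→stop ORF.
Frame +3: GTA CTA CGT CGT CAT GTC ACA TTA CAC AGA AAC TAG GCG TGG TTT AGA TGT — no ATG→stop ORF.
Frame -1: CAC ATC TAA ACC ACG CCT AGT TTC TGT GTA ATG TGA CAT GAC GAC GTA GTA CAT — ATG at 31, stop TGA at 34 → 6 nt.
Frame -2: ACA TCT AAA CCA CGC CTA GTT TCT GTG TAA TGT GAC ATG ACG ACG TAG TAC — ATG at 38, stop TAG at 47 → 12 nt.
Frame -3: CAT CTA AAC CAC GCC TAG TTT CTG TGT AAT GTG ACA TGA CGA CGT AGT ACA — no ATG→stop ORF.
Longest: frame -2, positions 38–49, 12 nt = 4 codons = 3 aa. → 12 nucleotides.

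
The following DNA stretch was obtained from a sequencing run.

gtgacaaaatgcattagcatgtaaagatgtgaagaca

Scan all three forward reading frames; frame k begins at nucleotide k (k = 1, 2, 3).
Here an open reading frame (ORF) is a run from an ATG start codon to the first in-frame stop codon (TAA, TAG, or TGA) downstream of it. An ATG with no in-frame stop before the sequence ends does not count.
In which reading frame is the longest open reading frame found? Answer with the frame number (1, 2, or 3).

Frame 1: GTG ACA AAA TGC ATT AGC ATG TAA AGA TGT GAA GAC — ATG at 19, stop TAA at 22 → 6 nt.
Frame 2: TGA CAA AAT GCA TTA GCA TGT AAA GAT GTG AAG ACA — no ATG→stop ORF.
Frame 3: GAC AAA ATG CAT TAG CAT GTA AAG ATG TGA AGA — ATG at 9, stop TAG at 15 → 9 nt; ATG at 27, stop TGA at 30 → 6 nt.
Longest ORF is 9 nt in frame 3 (positions 9–17).

3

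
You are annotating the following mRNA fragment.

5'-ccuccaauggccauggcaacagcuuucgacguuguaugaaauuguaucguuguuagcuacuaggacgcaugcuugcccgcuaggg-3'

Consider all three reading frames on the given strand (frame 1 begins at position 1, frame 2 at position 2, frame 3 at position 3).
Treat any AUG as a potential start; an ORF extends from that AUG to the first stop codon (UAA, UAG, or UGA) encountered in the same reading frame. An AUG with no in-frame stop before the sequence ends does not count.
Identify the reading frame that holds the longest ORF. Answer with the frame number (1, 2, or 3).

1

Frame 1: CCU CCA AUG GCC AUG GCA ACA GCU UUC GAC GUU GUA UGA AAU UGU AUC GUU GUU AGC UAC UAG GAC GCA UGC UUG CCC GCU AGG — AUG at 7, stop UGA at 37 → 33 nt; AUG at 13, stop UGA at 37 → 27 nt.
Frame 2: CUC CAA UGG CCA UGG CAA CAG CUU UCG ACG UUG UAU GAA AUU GUA UCG UUG UUA GCU ACU AGG ACG CAU GCU UGC CCG CUA GGG — no AUG→stop ORF.
Frame 3: UCC AAU GGC CAU GGC AAC AGC UUU CGA CGU UGU AUG AAA UUG UAU CGU UGU UAG CUA CUA GGA CGC AUG CUU GCC CGC UAG — AUG at 36, stop UAG at 54 → 21 nt; AUG at 69, stop UAG at 81 → 15 nt.
Longest ORF is 33 nt in frame 1 (positions 7–39).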